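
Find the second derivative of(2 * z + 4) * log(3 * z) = (2*z - 4)/z^2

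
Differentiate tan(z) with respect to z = cos(z)^(-2)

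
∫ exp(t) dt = exp(t) + C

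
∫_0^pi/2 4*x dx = pi^2/2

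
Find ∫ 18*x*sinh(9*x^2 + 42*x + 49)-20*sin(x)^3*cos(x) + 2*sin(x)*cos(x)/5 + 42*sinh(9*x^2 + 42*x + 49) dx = -5*sin(x)^4 + sin(x)^2/5 + cosh((3*x + 7)^2) + C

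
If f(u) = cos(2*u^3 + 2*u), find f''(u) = -36*u^4*cos(2*u^3 + 2*u) - 24*u^2*cos(2*u^3 + 2*u) - 12*u*sin(2*u^3 + 2*u) - 4*cos(2*u^3 + 2*u)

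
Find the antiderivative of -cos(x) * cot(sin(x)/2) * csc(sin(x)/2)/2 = csc(sin(x)/2) + C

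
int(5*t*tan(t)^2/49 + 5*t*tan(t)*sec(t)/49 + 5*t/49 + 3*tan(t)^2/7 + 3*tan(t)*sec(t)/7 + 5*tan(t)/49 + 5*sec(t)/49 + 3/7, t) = (5*t + 21)*(tan(t) + sec(t))/49 + C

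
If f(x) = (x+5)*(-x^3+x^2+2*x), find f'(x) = -4*x^3 - 12*x^2 + 14*x + 10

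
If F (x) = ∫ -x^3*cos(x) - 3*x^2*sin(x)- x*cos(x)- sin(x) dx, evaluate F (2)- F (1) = -10*sin(2) + 2*sin(1)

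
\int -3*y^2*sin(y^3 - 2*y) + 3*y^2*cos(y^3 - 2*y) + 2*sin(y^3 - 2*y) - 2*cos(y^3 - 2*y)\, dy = sin(y*(y^2 - 2)) + cos(y*(y^2 - 2)) + C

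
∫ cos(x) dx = sin(x) + C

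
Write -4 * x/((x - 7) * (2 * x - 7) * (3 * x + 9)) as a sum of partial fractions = 8/(39*(2*x - 7)) + 2/(65*(x + 3)) - 2/(15*(x - 7))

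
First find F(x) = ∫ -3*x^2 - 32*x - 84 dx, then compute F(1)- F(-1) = -170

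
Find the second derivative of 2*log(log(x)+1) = (-2*log(x) - 4)/(x^2*log(x)^2 + 2*x^2*log(x) + x^2)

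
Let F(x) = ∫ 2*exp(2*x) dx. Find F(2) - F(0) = -1 + exp(4)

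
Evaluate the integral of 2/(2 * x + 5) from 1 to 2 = -log(7) + log(9)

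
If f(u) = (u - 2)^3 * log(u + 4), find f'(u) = (3*u^3*log(u + 4) + u^3 - 6*u^2 - 36*u*log(u + 4) + 12*u + 48*log(u + 4) - 8)/(u + 4)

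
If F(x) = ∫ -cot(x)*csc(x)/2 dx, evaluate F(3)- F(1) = -csc(1)/2 + csc(3)/2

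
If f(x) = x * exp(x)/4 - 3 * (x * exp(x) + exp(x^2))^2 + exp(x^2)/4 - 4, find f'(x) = -6*x^2*exp(2*x) - 12*x^2*exp(x^2 + x) - 6*x*exp(2*x) + x*exp(x)/4 - 12*x*exp(2*x^2) + x*exp(x^2)/2 - 6*x*exp(x^2 + x) + exp(x)/4 - 6*exp(x^2 + x)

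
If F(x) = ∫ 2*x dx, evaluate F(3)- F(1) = 8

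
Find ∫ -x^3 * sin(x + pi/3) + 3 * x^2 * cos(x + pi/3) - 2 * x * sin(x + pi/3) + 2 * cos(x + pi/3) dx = x*(x^2 + 2)*cos(x + pi/3) + C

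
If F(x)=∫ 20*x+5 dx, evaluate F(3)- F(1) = 90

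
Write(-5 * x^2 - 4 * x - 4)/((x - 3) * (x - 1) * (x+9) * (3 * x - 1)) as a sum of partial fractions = -159/(448*(3*x - 1)) + 373/(3360*(x + 9)) + 13/(40*(x - 1)) - 61/(192*(x - 3))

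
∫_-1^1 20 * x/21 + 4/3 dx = 8/3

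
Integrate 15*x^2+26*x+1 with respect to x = 5*x^3 + 13*x^2 + x + C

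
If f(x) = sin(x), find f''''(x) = sin(x)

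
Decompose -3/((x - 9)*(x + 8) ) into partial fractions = 3/(17*(x + 8)) - 3/(17*(x - 9))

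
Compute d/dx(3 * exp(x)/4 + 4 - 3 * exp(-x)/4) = (3*exp(2*x) + 3)*exp(-x)/4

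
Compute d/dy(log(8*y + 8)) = 1/(y + 1)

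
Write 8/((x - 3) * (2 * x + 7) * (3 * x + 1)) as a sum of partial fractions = -36/(95*(3*x + 1)) + 32/(247*(2*x + 7)) + 4/(65*(x - 3))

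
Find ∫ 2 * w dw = w^2 + C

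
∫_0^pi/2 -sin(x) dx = -1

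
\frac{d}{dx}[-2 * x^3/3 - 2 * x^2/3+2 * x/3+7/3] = -2*x^2 - 4*x/3 + 2/3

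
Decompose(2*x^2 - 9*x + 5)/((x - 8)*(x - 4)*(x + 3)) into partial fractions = 50/(77*(x + 3)) - 1/(28*(x - 4)) + 61/(44*(x - 8))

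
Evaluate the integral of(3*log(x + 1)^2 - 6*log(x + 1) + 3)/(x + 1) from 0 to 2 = (-1 + log(3))^3 + 1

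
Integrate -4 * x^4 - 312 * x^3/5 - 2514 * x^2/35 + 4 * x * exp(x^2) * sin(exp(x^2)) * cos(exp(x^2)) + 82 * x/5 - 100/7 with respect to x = -(2*x^2 + 35*x - 10)*(14*x^3 + 28*x^2 - x + 14)/35 + sin(exp(x^2))^2 + C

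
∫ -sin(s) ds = cos(s) + C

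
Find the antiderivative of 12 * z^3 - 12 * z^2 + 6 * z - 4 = 3*z^4 - 4*z^3 + 3*z^2 - 4*z + C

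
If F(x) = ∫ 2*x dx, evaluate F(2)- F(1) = 3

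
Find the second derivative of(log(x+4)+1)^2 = -2*log(x + 4)/(x^2 + 8*x + 16)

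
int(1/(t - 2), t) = log(4 - 2*t) + C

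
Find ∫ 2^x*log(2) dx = 2^x + C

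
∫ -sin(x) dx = cos(x) + C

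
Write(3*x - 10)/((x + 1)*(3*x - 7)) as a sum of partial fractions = -9/(10*(3*x - 7)) + 13/(10*(x + 1))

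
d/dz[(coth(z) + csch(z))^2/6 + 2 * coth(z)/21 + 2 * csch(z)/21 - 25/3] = -(7*sinh(z) + 2*cosh(z) + 2 + 14/tanh(z) + 14/sinh(z))/(21*sinh(z)^2)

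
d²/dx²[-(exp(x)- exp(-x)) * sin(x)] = -2*(exp(2*x) + 1)*exp(-x)*cos(x)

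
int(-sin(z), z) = cos(z) + C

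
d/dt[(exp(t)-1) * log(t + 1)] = (t*exp(t)*log(t + 1) + exp(t)*log(t + 1) + exp(t) - 1)/(t + 1)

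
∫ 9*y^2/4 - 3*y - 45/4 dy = 3*y^3/4 - 3*y^2/2 - 45*y/4 + C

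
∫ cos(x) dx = sin(x) + C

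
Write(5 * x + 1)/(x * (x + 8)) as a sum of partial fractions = 39/(8*(x + 8)) + 1/(8*x)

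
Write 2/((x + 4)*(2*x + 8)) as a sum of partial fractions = (x + 4)^(-2)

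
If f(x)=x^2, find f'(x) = 2*x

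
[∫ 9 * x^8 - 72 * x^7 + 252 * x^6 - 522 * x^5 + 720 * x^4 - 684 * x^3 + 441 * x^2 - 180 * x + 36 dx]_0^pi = 8 + (-1 + (-1 + pi)^3)^3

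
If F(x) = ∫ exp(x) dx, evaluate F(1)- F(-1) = E - exp(-1)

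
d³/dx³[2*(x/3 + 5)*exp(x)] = 2*x*exp(x)/3 + 12*exp(x)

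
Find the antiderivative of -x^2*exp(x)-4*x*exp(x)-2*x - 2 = -(exp(x) + 1)*(x^2 + 2*x - 2) + C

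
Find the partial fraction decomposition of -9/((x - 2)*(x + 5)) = 9/(7*(x + 5)) - 9/(7*(x - 2))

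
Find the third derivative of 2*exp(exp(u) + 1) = 2*exp(u + exp(u) + 1) + 6*exp(2*u + exp(u) + 1) + 2*exp(3*u + exp(u) + 1)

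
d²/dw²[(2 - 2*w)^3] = 48 - 48*w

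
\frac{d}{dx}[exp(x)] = exp(x)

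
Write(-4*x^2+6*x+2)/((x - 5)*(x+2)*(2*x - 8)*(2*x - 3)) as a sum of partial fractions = 8/(245*(2*x - 3)) + 13/(294*(x + 2)) + 19/(30*(x - 4)) - 34/(49*(x - 5))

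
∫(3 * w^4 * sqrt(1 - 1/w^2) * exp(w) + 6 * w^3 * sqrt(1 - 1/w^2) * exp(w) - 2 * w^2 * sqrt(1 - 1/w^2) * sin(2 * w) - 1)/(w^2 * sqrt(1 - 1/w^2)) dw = 3*w^2*exp(w) + cos(2*w) + acsc(w) + C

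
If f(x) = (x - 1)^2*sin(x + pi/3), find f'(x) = x^2*cos(x + pi/3) + 2*x*sin(x + pi/3) - 2*x*cos(x + pi/3) - 2*sin(x + pi/3) + cos(x + pi/3)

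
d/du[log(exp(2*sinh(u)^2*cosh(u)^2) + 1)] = exp(cosh(2*u) - 1)*exp((cosh(2*u) - 1)^2/2)*sinh(4*u)/(exp(cosh(4*u)/4 - 1/4) + 1)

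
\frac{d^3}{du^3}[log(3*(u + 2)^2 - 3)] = (4*u^3 + 24*u^2 + 60*u + 56)/(u^6 + 12*u^5 + 57*u^4 + 136*u^3 + 171*u^2 + 108*u + 27)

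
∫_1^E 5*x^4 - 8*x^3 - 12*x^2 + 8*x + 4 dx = -3 + (-2*E + exp(3))*(-2*E - 2 + exp(2))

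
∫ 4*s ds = 2*s^2 + C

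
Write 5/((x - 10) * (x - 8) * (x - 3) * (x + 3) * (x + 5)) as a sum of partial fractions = 1/(624*(x + 5)) - 5/(1716*(x + 3)) + 1/(336*(x - 3)) - 1/(286*(x - 8)) + 1/(546*(x - 10))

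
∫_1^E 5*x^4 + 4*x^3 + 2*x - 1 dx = -2 + (E + exp(3))*(-1 + E + exp(2))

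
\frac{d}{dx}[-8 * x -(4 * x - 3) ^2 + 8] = 16 - 32*x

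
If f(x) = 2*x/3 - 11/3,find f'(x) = 2/3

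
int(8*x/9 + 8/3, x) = 4*x^2/9 + 8*x/3 + C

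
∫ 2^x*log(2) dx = 2^x + C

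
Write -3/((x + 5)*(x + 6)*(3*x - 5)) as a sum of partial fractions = -27/(460*(3*x - 5)) - 3/(23*(x + 6)) + 3/(20*(x + 5))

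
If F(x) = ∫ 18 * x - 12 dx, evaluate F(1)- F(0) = -3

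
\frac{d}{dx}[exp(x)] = exp(x)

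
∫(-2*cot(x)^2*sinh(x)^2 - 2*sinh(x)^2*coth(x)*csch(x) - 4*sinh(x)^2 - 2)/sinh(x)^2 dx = -2*x + 2/tanh(x) + 2/sinh(x) + 2/tan(x) + C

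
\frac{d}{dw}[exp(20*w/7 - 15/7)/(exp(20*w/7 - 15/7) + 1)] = 20*exp(20*w/7 - 15/7)/(7*exp(-30/7)*exp(40*w/7) + 14*exp(-15/7)*exp(20*w/7) + 7)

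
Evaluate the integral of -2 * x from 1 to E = 1 - exp(2)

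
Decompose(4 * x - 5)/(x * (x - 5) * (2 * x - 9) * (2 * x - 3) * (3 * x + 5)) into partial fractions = -189/(14060*(3*x + 5)) + 4/(1197*(2*x - 3)) - 52/(999*(2*x - 9)) + 3/(140*(x - 5)) + 1/(135*x)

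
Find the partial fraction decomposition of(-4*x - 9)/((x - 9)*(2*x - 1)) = 22/(17*(2*x - 1)) - 45/(17*(x - 9))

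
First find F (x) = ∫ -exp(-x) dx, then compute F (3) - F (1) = -exp(-1) + exp(-3)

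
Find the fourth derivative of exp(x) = exp(x)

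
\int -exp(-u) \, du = exp(-u) + C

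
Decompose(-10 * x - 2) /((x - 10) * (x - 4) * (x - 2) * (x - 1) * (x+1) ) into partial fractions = 4/(165*(x + 1)) + 2/(9*(x - 1)) - 11/(24*(x - 2)) + 7/(30*(x - 4)) - 17/(792*(x - 10))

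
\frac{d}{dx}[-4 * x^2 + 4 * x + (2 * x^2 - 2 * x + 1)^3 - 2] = 48*x^5 - 120*x^4 + 144*x^3 - 96*x^2 + 28*x - 2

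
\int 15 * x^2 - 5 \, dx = 5*x^3 - 5*x + C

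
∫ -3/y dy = -3*log(3*y) + C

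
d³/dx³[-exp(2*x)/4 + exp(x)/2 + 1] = -2*exp(2*x) + exp(x)/2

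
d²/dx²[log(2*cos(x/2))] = -1/(2*(cos(x) + 1))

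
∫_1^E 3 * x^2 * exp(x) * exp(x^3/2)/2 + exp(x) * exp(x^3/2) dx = -exp(3/2) + exp(E + exp(3)/2)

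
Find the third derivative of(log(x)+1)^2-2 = (4*log(x) - 2)/x^3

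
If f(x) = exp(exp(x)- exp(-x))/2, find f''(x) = (exp(exp(x) - exp(-x)) - exp(x + exp(x) - exp(-x)) + 2*exp(2*x + exp(x) - exp(-x)) + exp(3*x + exp(x) - exp(-x)) + exp(4*x + exp(x) - exp(-x)))*exp(-2*x)/2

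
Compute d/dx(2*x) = 2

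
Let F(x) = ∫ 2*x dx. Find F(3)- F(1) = 8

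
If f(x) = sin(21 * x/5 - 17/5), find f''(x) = -441*sin((21*x - 17)/5)/25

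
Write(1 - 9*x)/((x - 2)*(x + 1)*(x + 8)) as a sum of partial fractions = 73/(70*(x + 8)) - 10/(21*(x + 1)) - 17/(30*(x - 2))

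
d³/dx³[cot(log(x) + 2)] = (-6*cot(log(x) + 2)^4 - 6*cot(log(x) + 2)^3 - 10*cot(log(x) + 2)^2 - 6*cot(log(x) + 2) - 4)/x^3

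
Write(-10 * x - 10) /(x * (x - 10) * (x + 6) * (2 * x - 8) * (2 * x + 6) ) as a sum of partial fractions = 5/(1152*(x + 6)) - 5/(819*(x + 3)) + 5/(672*(x - 4)) - 11/(4992*(x - 10)) - 1/(288*x)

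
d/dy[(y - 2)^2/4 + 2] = y/2 - 1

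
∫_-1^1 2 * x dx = 0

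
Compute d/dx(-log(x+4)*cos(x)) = (x*log(x + 4)*sin(x) + 4*log(x + 4)*sin(x) - cos(x))/(x + 4)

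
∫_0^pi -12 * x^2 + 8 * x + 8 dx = -4*pi^3 + 8*pi + 4*pi^2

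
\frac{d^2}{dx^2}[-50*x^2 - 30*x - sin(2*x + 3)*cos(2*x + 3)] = 8*sin(4*x + 6) - 100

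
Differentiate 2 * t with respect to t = 2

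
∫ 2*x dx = x^2 + C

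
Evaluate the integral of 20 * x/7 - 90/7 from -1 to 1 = -180/7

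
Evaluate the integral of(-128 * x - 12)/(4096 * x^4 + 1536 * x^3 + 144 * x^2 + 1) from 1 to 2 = -acot(76) + acot(280)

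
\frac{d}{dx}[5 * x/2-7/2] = 5/2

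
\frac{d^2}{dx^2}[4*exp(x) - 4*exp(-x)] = (4*exp(2*x) - 4)*exp(-x)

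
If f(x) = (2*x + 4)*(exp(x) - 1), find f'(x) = 2*x*exp(x) + 6*exp(x) - 2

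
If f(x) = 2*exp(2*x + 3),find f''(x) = 8*exp(2*x + 3)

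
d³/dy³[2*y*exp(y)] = 2*y*exp(y) + 6*exp(y)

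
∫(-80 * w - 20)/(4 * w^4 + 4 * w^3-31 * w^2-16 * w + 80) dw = 5*acot(w^2/2 + w/4 - 2) + C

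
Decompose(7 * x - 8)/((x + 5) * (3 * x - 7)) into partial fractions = 25/(22*(3*x - 7)) + 43/(22*(x + 5))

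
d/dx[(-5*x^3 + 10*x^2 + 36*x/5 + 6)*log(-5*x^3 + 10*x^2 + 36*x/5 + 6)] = -15*x^2*log(-5*x^3 + 10*x^2 + 36*x/5 + 6) - 15*x^2 + 20*x*log(-5*x^3 + 10*x^2 + 36*x/5 + 6) + 20*x + 36*log(-5*x^3 + 10*x^2 + 36*x/5 + 6)/5 + 36/5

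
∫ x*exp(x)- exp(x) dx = (x - 2)*exp(x) + C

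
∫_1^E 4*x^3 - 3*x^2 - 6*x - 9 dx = (2 + (1 + E)^2)*(-3*E + exp(2)) + 12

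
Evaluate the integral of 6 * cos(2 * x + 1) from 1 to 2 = 3*sin(5) - 3*sin(3)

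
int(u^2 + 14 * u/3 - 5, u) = u^3/3 + 7*u^2/3 - 5*u + C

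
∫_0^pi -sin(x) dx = -2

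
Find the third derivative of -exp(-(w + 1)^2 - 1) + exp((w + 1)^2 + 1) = (8*w^3*exp(2*w^2 + 4*w + 4) + 8*w^3 + 24*w^2*exp(2*w^2 + 4*w + 4) + 24*w^2 + 36*w*exp(2*w^2 + 4*w + 4) + 12*w + 20*exp(2*w^2 + 4*w + 4) - 4)*exp(-w^2 - 2*w - 2)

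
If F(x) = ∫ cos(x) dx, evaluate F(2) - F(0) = sin(2)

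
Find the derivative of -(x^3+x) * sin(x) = -x^3*cos(x) - 3*x^2*sin(x) - x*cos(x) - sin(x)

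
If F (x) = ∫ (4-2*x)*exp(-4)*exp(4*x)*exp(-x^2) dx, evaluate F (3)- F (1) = 0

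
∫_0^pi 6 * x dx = 3*pi^2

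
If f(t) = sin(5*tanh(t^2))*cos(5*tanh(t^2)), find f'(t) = 10*t*cos(10*tanh(t^2))/cosh(t^2)^2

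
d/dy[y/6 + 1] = 1/6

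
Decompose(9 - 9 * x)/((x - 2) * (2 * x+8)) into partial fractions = -15/(4*(x + 4)) - 3/(4*(x - 2))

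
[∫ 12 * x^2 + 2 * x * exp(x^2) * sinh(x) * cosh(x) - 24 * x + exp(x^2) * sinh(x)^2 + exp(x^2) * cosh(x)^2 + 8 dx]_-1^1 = E*sinh(2) + 24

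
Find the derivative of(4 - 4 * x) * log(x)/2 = (-2*x*log(x) - 2*x + 2)/x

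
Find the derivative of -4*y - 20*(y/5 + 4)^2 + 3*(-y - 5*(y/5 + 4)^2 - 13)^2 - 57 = 12*y^3/25 + 162*y^2/5 + 3538*y/5 + 4986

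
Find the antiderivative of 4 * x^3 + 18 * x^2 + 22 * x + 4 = x^4 + 6*x^3 + 11*x^2 + 4*x + C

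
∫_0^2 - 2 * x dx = -4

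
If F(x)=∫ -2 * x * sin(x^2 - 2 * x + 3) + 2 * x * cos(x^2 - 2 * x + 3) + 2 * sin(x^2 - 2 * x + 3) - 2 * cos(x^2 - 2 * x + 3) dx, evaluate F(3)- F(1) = -sin(2) + sin(6) - cos(2) + cos(6)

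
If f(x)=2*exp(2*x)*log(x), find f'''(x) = (16*x^3*exp(2*x)*log(x) + 24*x^2*exp(2*x) - 12*x*exp(2*x) + 4*exp(2*x))/x^3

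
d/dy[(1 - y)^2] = 2*y - 2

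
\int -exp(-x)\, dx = exp(-x) + C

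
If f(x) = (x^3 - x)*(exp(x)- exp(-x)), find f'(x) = (x^3*exp(2*x) + x^3 + 3*x^2*exp(2*x) - 3*x^2 - x*exp(2*x) - x - exp(2*x) + 1)*exp(-x)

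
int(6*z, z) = 3*z^2 + C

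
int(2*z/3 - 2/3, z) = z^2/3 - 2*z/3 + C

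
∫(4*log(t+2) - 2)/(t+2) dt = 2*(log(t + 2) - 1)*log(t + 2) + C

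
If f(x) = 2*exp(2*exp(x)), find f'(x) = 4*exp(x + 2*exp(x))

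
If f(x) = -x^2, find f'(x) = -2*x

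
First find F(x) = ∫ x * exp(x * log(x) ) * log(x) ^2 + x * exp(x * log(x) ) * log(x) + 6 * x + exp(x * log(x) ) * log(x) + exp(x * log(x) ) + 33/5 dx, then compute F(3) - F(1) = 186/5 + 81*log(3)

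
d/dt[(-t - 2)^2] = 2*t + 4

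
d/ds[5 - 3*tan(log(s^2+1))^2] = -12*s*sin(log(s^2 + 1))/((s^2 + 1)*cos(log(s^2 + 1))^3)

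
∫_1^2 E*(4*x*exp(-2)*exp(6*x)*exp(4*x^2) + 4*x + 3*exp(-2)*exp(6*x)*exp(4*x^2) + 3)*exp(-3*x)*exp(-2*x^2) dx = -exp(4) - exp(-13) + exp(-4) + exp(13)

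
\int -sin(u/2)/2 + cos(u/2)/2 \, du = sqrt(2)*sin(u/2 + pi/4) + C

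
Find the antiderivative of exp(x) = exp(x) + C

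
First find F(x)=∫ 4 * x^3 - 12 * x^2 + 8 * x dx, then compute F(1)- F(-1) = -8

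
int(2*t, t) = t^2 + C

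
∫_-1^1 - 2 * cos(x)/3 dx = -4*sin(1)/3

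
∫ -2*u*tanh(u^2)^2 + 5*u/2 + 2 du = u^2/4 + 2*u + tanh(u^2) + C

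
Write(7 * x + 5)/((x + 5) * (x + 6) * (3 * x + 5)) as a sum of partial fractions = -6/(13*(3*x + 5)) - 37/(13*(x + 6)) + 3/(x + 5)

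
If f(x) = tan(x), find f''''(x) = 24*tan(x)^5 + 40*tan(x)^3 + 16*tan(x)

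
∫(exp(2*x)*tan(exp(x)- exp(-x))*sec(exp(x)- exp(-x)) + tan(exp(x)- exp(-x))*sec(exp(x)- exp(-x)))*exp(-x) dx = sec(2*sinh(x)) + C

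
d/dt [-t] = -1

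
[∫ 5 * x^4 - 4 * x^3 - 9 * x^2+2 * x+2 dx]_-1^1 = 0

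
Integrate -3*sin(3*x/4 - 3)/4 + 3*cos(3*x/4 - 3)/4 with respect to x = sqrt(2)*cos(-3*x/4 + pi/4 + 3) + C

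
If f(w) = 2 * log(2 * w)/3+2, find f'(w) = 2/(3*w)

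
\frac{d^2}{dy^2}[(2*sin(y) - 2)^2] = 8*sin(y) + 8*cos(2*y)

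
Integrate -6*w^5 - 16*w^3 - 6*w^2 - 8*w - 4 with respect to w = -w^6 - 4*w^4 - 2*w^3 - 4*w^2 - 4*w + C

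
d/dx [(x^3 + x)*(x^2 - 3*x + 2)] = 5*x^4 - 12*x^3 + 9*x^2 - 6*x + 2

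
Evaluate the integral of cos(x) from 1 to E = -sin(1) + sin(E)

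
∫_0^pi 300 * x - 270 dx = -216 + 90*pi + 6*(6 - 5*pi)^2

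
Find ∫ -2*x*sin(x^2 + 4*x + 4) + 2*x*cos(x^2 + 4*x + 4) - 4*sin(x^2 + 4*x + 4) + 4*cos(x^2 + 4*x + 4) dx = sin((x + 2)^2) + cos((x + 2)^2) + C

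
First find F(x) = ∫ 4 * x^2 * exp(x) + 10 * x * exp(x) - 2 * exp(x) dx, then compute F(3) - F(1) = -2*E + 38*exp(3)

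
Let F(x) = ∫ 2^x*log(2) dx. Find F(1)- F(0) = 1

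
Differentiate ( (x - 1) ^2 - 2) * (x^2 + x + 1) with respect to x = 4*x^3 - 3*x^2 - 4*x - 3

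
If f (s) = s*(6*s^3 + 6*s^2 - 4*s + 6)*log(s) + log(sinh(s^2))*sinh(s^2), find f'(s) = 24*s^3*log(s) + 6*s^3 + 18*s^2*log(s) + 6*s^2 - 8*s*log(s) + 2*s*log(sinh(s^2))*cosh(s^2) + 2*s*cosh(s^2) - 4*s + 6*log(s) + 6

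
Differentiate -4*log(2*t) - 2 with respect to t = -4/t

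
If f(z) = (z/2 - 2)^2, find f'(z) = z/2 - 2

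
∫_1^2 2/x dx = -2*log(3) + 2*log(6)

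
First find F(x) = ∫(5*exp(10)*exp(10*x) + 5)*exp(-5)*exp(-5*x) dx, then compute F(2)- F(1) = -exp(10) - exp(-15) + exp(-10) + exp(15)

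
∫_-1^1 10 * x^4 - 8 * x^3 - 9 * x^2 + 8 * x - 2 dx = -6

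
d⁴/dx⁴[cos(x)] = cos(x)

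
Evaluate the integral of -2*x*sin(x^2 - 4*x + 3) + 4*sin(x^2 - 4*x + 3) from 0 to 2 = cos(1) - cos(3)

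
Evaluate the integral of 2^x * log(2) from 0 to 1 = 1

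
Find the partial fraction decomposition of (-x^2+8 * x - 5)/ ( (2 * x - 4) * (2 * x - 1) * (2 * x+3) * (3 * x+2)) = -291/(560*(3*x + 2)) + 11/(40*(2*x + 3)) + 5/(168*(2*x - 1)) + 1/(48*(x - 2))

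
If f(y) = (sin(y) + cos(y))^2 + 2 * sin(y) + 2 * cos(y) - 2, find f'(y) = 2*cos(2*y) + 2*sqrt(2)*cos(y + pi/4)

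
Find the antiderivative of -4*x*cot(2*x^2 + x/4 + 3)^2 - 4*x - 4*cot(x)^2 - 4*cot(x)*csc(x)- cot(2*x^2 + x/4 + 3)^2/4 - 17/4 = 4*cot(x) + cot(2*x^2 + x/4 + 3) + 4*csc(x) + C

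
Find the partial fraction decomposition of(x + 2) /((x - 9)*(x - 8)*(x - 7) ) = 9/(2*(x - 7)) - 10/(x - 8) + 11/(2*(x - 9))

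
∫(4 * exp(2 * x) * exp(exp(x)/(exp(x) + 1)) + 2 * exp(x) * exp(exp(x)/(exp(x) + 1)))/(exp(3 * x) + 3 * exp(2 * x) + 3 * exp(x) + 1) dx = 2*(-2*exp(x) + exp((x*(exp(x) + 1) + exp(x))/(exp(x) + 1)) - 2)/(exp(x) + 1) + C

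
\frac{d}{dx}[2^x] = 2^x*log(2)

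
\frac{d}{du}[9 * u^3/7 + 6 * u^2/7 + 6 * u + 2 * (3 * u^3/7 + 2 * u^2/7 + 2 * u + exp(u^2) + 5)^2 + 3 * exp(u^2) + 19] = 108*u^5/49 + 24*u^4*exp(u^2)/7 + 120*u^4/49 + 16*u^3*exp(u^2)/7 + 704*u^3/49 + 148*u^2*exp(u^2)/7 + 255*u^2/7 + 8*u*exp(2*u^2) + 338*u*exp(u^2)/7 + 204*u/7 + 8*exp(u^2) + 46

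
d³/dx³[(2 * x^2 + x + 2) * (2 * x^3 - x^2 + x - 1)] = 240*x^2 + 30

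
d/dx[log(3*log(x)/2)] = 1/(x*log(x))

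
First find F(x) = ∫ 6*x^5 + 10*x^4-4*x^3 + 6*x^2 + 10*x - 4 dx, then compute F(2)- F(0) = 140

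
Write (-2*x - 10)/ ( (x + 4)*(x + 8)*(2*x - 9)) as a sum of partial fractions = -76/(425*(2*x - 9)) + 3/(50*(x + 8)) + 1/(34*(x + 4))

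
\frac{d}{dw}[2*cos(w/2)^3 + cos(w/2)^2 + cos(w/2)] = 3*sin(w/2)^3 - 7*sin(w/2)/2 - sin(w)/2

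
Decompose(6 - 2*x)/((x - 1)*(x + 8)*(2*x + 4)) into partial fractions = 11/(54*(x + 8)) - 5/(18*(x + 2)) + 2/(27*(x - 1))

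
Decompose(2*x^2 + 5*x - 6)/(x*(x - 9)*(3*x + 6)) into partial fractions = -4/(33*(x + 2)) + 67/(99*(x - 9)) + 1/(9*x)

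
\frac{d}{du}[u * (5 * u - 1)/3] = 10*u/3 - 1/3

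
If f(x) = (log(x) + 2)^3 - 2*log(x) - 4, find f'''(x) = (6*log(x)^2 + 6*log(x) - 10)/x^3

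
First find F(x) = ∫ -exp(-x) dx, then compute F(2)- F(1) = -exp(-1) + exp(-2)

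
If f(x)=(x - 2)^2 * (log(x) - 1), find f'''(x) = (2*x^2 + 4*x + 8)/x^3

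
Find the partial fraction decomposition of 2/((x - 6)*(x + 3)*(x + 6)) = 1/(18*(x + 6)) - 2/(27*(x + 3)) + 1/(54*(x - 6))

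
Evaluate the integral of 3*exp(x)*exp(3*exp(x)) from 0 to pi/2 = -exp(3) + exp(3*exp(pi/2))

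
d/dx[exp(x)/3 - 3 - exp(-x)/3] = (exp(2*x) + 1)*exp(-x)/3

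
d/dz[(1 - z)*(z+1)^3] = -4*z^3 - 6*z^2 + 2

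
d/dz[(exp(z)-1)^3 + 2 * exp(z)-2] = 3*exp(3*z) - 6*exp(2*z) + 5*exp(z)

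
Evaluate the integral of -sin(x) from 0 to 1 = -1 + cos(1)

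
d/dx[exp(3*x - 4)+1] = 3*exp(3*x - 4)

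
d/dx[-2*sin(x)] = -2*cos(x)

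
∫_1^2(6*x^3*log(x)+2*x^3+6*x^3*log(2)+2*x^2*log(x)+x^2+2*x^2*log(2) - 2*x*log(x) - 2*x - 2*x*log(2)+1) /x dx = 32*log(2)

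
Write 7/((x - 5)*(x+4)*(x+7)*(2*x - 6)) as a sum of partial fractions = -7/(720*(x + 7)) + 1/(54*(x + 4)) - 1/(40*(x - 3)) + 7/(432*(x - 5))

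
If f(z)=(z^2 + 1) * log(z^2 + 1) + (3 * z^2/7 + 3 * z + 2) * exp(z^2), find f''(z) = (12*z^6*exp(z^2) + 84*z^5*exp(z^2) + 98*z^4*exp(z^2) + 210*z^3*exp(z^2) + 120*z^2*exp(z^2) + 14*z^2*log(z^2 + 1) + 42*z^2 + 126*z*exp(z^2) + 34*exp(z^2) + 14*log(z^2 + 1) + 14)/(7*z^2 + 7)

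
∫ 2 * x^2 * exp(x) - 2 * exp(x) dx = 2*(x - 1)^2*exp(x) + C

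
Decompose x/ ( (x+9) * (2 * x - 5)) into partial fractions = 5/(23*(2*x - 5)) + 9/(23*(x + 9))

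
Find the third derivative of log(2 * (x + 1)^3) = 6/(x^3 + 3*x^2 + 3*x + 1)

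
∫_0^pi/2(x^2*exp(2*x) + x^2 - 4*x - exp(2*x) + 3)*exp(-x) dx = (-1 + pi/2)^2*(-exp(-pi/2) + exp(pi/2))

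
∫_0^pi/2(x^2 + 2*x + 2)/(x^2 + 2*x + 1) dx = -1/(1 + pi/2) + 1 + pi/2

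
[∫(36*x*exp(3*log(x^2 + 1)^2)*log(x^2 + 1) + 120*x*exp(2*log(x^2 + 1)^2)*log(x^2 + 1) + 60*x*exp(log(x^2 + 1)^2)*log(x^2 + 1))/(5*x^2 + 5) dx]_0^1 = -33/5 + 3*exp(3*log(2)^2)/5 + 3*exp(log(2)^2) + 3*exp(2*log(2)^2)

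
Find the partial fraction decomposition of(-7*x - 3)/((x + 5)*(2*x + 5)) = 29/(5*(2*x + 5)) - 32/(5*(x + 5))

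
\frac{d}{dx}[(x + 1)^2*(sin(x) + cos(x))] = -x^2*sin(x) + x^2*cos(x) + 4*x*cos(x) + sin(x) + 3*cos(x)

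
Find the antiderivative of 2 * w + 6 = w^2 + 6*w + C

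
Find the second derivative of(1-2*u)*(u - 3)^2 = 26 - 12*u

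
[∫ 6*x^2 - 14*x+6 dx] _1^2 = -1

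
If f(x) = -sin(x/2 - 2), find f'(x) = -cos(x/2 - 2)/2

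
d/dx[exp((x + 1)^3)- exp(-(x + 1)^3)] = (3*x^2*exp(2*x^3 + 6*x^2 + 6*x + 2) + 3*x^2 + 6*x*exp(2*x^3 + 6*x^2 + 6*x + 2) + 6*x + 3*exp(2*x^3 + 6*x^2 + 6*x + 2) + 3)*exp(-x^3 - 3*x^2 - 3*x - 1)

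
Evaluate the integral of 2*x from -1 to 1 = 0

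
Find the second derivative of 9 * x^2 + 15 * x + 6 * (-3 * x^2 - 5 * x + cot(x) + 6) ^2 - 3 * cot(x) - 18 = -72*x^2*cot(x)^3 - 72*x^2*cot(x) + 648*x^2 - 120*x*cot(x)^3 + 144*x*cot(x)^2 - 120*x*cot(x) + 1224*x + 36*cot(x)^4 + 138*cot(x)^3 + 168*cot(x)^2 + 66*cot(x) + 18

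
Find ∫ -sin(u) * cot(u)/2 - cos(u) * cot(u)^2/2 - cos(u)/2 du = cos(u)*cot(u)/2 + C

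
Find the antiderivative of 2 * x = x^2 + C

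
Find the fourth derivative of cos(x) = cos(x)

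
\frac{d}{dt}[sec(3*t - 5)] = 3*tan(3*t - 5)*sec(3*t - 5)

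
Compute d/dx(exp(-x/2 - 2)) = -exp(-x/2 - 2)/2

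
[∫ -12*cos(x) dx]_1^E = -12*sin(E) + 12*sin(1)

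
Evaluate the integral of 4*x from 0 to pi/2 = pi^2/2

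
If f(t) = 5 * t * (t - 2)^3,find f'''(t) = 120*t - 180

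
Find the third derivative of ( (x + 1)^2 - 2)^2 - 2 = 24*x + 24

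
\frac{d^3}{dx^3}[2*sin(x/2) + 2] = -cos(x/2)/4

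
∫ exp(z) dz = exp(z) + C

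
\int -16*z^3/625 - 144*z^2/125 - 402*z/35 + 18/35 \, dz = -4*z^4/625 - 48*z^3/125 - 201*z^2/35 + 18*z/35 + C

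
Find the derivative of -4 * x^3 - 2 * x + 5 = -12*x^2 - 2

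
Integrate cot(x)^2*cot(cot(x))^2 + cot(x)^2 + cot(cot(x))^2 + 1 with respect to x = cot(cot(x)) + C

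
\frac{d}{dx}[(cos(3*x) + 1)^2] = -6*(cos(3*x) + 1)*sin(3*x)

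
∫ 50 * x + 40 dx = 25*x^2 + 40*x + C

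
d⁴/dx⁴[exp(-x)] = exp(-x)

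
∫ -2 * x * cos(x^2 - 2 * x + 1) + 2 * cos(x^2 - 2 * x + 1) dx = -sin((x - 1)^2) + C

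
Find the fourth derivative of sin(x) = sin(x)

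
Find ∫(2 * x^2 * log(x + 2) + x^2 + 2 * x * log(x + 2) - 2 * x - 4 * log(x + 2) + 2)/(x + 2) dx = (x^2 - 2*x + 2)*log(x + 2) + C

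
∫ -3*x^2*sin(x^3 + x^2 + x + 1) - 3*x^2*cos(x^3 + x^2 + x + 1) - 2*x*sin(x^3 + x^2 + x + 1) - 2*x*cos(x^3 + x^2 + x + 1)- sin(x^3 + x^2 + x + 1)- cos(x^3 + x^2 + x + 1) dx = -sin(x^3 + x^2 + x + 1) + cos(x^3 + x^2 + x + 1) + C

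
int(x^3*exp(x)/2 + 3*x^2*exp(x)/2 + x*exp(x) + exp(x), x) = x*(x^2 + 2)*exp(x)/2 + C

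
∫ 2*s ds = s^2 + C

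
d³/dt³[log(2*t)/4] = 1/(2*t^3)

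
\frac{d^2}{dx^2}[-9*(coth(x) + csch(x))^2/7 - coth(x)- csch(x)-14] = -(35*sinh(x) + 28*sinh(2*x) + 7*sinh(3*x) + 414*cosh(x) + 144*cosh(2*x) + 18*cosh(3*x) + 288)/(7*(cosh(2*x) - 1)^2)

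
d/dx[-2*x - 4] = -2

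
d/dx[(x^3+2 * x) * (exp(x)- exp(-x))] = (x^3*exp(2*x) + x^3 + 3*x^2*exp(2*x) - 3*x^2 + 2*x*exp(2*x) + 2*x + 2*exp(2*x) - 2)*exp(-x)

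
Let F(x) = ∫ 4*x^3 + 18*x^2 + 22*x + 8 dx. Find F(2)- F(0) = 124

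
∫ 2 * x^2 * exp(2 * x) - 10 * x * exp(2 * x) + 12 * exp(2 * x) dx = (x - 3)^2*exp(2*x) + C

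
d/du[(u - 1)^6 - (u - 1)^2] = 6*u^5 - 30*u^4 + 60*u^3 - 60*u^2 + 28*u - 4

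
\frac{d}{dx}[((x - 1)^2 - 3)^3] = 6*x^5 - 30*x^4 + 24*x^3 + 48*x^2 - 24*x - 24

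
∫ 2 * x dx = x^2 + C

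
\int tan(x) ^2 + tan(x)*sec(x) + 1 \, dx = tan(x) + sec(x) + C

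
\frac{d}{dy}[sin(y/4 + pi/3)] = cos(y/4 + pi/3)/4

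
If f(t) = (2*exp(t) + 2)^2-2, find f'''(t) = 32*exp(2*t) + 8*exp(t)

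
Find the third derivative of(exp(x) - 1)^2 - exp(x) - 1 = 8*exp(2*x) - 3*exp(x)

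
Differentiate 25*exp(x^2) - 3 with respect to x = 50*x*exp(x^2)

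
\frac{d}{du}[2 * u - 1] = 2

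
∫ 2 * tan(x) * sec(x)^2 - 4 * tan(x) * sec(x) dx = (sec(x) - 2)^2 + C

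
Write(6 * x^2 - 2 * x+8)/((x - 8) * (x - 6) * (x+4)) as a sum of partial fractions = 14/(15*(x + 4)) - 53/(5*(x - 6)) + 47/(3*(x - 8))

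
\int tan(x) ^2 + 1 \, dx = tan(x) + C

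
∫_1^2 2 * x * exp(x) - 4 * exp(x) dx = -2*exp(2) + 4*E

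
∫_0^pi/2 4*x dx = pi^2/2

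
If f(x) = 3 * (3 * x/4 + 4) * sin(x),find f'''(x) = -9*x*cos(x)/4 - 27*sin(x)/4 - 12*cos(x)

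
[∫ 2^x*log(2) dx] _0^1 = 1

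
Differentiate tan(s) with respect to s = cos(s)^(-2)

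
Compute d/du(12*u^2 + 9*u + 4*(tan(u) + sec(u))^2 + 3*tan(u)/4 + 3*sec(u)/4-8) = 24*u + 8*tan(u)^3 + 16*tan(u)^2*sec(u) + 3*tan(u)^2/4 + 8*tan(u)*sec(u)^2 + 3*tan(u)*sec(u)/4 + 8*tan(u) + 8*sec(u) + 39/4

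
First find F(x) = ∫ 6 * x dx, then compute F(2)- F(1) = 9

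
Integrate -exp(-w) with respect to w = exp(-w) + C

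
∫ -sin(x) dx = cos(x) + C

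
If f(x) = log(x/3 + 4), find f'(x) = 1/(x + 12)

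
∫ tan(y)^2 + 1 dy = tan(y) + C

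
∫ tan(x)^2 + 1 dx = tan(x) + C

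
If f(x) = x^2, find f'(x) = 2*x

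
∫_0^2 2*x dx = 4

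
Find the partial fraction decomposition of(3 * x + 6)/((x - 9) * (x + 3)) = 1/(4*(x + 3)) + 11/(4*(x - 9))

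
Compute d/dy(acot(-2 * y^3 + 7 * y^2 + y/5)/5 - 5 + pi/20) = (30*y^2 - 70*y - 1)/(100*y^6 - 700*y^5 + 1205*y^4 + 70*y^3 + y^2 + 25)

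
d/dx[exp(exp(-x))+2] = -exp(-x + exp(-x))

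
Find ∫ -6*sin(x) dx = 6*cos(x) + C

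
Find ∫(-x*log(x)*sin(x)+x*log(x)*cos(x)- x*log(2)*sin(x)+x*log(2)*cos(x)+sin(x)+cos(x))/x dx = sqrt(2)*log(2*x)*sin(x + pi/4) + C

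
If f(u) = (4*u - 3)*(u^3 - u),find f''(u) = 48*u^2 - 18*u - 8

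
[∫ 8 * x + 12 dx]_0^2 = 40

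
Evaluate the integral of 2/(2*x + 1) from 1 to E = -log(6) + log(2 + 4*E)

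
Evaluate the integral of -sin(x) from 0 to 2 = -1 + cos(2)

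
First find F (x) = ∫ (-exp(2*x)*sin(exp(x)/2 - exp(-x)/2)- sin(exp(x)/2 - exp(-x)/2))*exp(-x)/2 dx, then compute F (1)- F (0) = -1 + cos((E - exp(-1))/2)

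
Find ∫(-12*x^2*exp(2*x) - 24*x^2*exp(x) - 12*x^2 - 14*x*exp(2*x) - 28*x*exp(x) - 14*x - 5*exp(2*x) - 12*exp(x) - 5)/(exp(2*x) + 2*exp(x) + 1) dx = (-(exp(x) + 1)*(4*x^3 + 7*x^2 + 5*x - 9) - 2*exp(x))/(exp(x) + 1) + C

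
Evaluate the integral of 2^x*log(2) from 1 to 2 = 2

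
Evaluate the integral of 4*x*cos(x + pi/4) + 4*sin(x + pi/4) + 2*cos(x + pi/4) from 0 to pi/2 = -sqrt(2) + sqrt(2)*(2 + 2*pi)/2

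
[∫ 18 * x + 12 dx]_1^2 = 39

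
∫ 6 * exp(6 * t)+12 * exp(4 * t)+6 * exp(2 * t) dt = (exp(2*t) + 1)^3 + C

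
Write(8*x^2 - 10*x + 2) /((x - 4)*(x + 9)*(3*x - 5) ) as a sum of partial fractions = -17/(56*(3*x - 5)) + 185/(104*(x + 9)) + 90/(91*(x - 4))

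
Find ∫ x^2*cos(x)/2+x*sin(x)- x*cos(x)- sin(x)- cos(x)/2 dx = ((x - 1)^2/2 - 1)*sin(x) + C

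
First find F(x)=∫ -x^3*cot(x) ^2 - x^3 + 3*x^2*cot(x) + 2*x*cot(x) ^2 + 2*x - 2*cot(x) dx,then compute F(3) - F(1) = 21*cot(3) + cot(1)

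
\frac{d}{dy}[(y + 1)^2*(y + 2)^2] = 4*y^3 + 18*y^2 + 26*y + 12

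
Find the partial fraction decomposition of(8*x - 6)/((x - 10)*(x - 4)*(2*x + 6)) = -15/(91*(x + 3)) - 13/(42*(x - 4)) + 37/(78*(x - 10))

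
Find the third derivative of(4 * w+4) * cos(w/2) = w*sin(w/2)/2 + sin(w/2)/2 - 3*cos(w/2)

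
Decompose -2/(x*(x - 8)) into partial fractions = -1/(4*(x - 8)) + 1/(4*x)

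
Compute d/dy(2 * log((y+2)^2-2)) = (4*y + 8)/(y^2 + 4*y + 2)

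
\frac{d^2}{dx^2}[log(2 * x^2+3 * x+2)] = (-8*x^2 - 12*x - 1)/(4*x^4 + 12*x^3 + 17*x^2 + 12*x + 4)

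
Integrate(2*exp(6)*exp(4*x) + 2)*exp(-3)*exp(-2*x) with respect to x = 2*sinh(2*x + 3) + C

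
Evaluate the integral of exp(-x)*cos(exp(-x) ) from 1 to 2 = -sin(exp(-2)) + sin(exp(-1))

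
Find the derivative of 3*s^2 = 6*s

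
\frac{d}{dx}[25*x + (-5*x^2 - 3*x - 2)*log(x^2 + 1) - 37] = (-10*x^3*log(x^2 + 1) - 10*x^3 - 3*x^2*log(x^2 + 1) + 19*x^2 - 10*x*log(x^2 + 1) - 4*x - 3*log(x^2 + 1) + 25)/(x^2 + 1)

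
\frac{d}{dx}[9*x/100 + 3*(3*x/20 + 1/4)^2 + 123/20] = 27*x/200 + 63/200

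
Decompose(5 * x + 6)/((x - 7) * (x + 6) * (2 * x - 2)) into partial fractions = -12/(91*(x + 6)) - 11/(84*(x - 1)) + 41/(156*(x - 7))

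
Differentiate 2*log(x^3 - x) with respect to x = (6*x^2 - 2)/(x^3 - x)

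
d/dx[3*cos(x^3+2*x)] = -3*(3*x^2 + 2)*sin(x*(x^2 + 2))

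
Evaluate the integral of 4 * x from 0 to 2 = 8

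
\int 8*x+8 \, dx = 4*x^2 + 8*x + C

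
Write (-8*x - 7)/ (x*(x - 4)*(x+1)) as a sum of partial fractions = 1/(5*(x + 1)) - 39/(20*(x - 4)) + 7/(4*x)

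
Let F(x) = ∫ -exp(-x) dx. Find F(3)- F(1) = -exp(-1) + exp(-3)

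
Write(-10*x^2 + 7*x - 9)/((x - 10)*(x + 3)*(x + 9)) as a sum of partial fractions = -147/(19*(x + 9)) + 20/(13*(x + 3)) - 939/(247*(x - 10))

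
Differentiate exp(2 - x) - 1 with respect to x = -exp(2 - x)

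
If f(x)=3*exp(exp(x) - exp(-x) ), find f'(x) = (3*exp(exp(x) - exp(-x)) + 3*exp(2*x + exp(x) - exp(-x)))*exp(-x)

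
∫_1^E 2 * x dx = -1 + exp(2)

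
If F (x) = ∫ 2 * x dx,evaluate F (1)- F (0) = 1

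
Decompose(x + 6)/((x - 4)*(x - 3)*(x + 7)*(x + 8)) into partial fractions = 1/(66*(x + 8)) - 1/(110*(x + 7)) - 9/(110*(x - 3)) + 5/(66*(x - 4))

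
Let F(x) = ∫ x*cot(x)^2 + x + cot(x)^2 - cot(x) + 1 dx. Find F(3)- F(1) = 2*cot(1) - 4*cot(3)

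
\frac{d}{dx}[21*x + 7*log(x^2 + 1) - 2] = (21*x^2 + 14*x + 21)/(x^2 + 1)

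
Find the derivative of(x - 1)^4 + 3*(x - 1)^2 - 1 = 4*x^3 - 12*x^2 + 18*x - 10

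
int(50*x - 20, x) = 25*x^2 - 20*x + C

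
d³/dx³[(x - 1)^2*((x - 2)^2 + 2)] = 24*x - 36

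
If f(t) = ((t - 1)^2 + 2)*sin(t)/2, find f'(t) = t^2*cos(t)/2 + t*sin(t) - t*cos(t) - sin(t) + 3*cos(t)/2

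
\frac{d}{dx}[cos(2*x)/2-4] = -sin(2*x)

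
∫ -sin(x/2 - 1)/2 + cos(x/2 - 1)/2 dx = sqrt(2)*cos(-x/2 + pi/4 + 1) + C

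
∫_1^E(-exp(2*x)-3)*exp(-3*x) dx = -exp(-1) - exp(-3) + exp(-3*E) + exp(-E)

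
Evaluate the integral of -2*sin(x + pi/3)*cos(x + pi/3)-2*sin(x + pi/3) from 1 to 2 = -(cos(1 + pi/3) + 1)^2 + (cos(pi/3 + 2) + 1)^2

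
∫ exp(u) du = exp(u) + C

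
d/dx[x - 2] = 1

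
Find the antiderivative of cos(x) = sin(x) + C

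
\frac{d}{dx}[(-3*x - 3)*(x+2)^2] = -9*x^2 - 30*x - 24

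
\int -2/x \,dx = -2*log(x) + C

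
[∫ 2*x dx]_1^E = -1 + exp(2)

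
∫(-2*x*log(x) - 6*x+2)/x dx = -2*(x - 1)*(log(x) + 2) + C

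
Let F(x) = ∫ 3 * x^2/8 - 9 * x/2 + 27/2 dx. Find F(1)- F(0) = 91/8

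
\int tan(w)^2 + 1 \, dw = tan(w) + C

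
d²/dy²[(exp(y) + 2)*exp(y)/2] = 2*exp(2*y) + exp(y)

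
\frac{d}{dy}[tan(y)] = cos(y)^(-2)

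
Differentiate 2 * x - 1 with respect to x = 2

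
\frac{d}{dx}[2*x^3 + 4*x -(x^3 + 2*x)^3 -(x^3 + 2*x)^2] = -9*x^8 - 42*x^6 - 6*x^5 - 60*x^4 - 16*x^3 - 18*x^2 - 8*x + 4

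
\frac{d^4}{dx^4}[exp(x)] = exp(x)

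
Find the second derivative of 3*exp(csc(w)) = 3*(-1 + 2/sin(w)^2 + cos(w)^2/sin(w)^3)*exp(1/sin(w))/sin(w)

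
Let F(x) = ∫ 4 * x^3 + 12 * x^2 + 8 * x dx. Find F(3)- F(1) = 216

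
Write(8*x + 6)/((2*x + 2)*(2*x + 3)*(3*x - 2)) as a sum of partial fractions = 51/(65*(3*x - 2)) - 12/(13*(2*x + 3)) + 1/(5*(x + 1))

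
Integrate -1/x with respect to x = -log(x) + C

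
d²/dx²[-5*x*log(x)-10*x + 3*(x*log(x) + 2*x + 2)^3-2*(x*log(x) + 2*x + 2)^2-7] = (18*x^2*log(x)^3 + 153*x^2*log(x)^2 + 414*x^2*log(x) + 360*x^2 + 32*x*log(x)^2 + 224*x*log(x) + 352*x + 23)/x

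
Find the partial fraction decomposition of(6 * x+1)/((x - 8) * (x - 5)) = -31/(3*(x - 5)) + 49/(3*(x - 8))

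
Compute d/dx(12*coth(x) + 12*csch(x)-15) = -12*(cosh(x) + 1)/sinh(x)^2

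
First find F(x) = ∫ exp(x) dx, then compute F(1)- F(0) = -1 + E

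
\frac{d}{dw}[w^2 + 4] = 2*w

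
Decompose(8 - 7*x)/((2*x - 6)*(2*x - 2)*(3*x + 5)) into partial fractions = 177/(448*(3*x + 5)) - 1/(64*(x - 1)) - 13/(112*(x - 3))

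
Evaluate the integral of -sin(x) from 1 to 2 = -cos(1) + cos(2)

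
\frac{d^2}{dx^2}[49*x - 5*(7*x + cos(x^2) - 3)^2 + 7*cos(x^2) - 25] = 280*x^3*cos(x^2) - 148*x^2*cos(x^2) + 40*x^2*cos(2*x^2) + 420*x*sin(x^2) - 74*sin(x^2) + 10*sin(2*x^2) - 490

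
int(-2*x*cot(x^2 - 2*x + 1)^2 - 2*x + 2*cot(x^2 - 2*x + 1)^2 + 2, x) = cot((x - 1)^2) + C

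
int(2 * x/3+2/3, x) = x^2/3 + 2*x/3 + C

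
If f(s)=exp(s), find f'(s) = exp(s)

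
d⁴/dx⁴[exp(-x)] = exp(-x)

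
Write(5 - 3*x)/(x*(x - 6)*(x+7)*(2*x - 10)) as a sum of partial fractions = -1/(84*(x + 7)) + 1/(12*(x - 5)) - 1/(12*(x - 6)) + 1/(84*x)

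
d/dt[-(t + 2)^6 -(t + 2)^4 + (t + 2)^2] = -6*t^5 - 60*t^4 - 244*t^3 - 504*t^2 - 526*t - 220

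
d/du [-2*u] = -2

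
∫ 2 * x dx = x^2 + C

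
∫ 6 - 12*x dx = -6*x^2 + 6*x + C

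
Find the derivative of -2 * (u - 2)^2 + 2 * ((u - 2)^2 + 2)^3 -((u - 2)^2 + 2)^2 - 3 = 12*u^5 - 120*u^4 + 524*u^3 - 1224*u^2 + 1524*u - 808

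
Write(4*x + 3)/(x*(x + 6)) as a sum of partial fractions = 7/(2*(x + 6)) + 1/(2*x)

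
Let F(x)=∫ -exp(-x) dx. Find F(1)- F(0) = -1 + exp(-1)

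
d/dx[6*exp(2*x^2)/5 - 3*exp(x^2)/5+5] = 24*x*exp(2*x^2)/5 - 6*x*exp(x^2)/5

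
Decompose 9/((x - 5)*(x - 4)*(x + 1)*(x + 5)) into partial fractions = -1/(40*(x + 5)) + 3/(40*(x + 1)) - 1/(5*(x - 4)) + 3/(20*(x - 5))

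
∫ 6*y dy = 3*y^2 + C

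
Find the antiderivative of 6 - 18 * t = -9*t^2 + 6*t + C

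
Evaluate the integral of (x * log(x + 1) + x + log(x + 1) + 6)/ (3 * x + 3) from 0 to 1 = 7*log(2)/3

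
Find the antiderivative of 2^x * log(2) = 2^x + C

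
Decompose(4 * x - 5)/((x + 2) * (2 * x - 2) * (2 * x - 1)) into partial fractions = 6/(5*(2*x - 1)) - 13/(30*(x + 2)) - 1/(6*(x - 1))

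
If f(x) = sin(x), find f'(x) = cos(x)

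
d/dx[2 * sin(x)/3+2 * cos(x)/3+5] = -2*sin(x)/3 + 2*cos(x)/3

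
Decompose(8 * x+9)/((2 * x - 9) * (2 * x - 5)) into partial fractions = -29/(4*(2*x - 5)) + 45/(4*(2*x - 9))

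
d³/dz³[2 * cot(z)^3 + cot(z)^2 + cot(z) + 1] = -120*cot(z)^6 - 24*cot(z)^5 - 234*cot(z)^4 - 40*cot(z)^3 - 128*cot(z)^2 - 16*cot(z) - 14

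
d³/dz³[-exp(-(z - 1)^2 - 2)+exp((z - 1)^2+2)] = (8*z^3*exp(2*z^2 - 4*z + 6) + 8*z^3 - 24*z^2*exp(2*z^2 - 4*z + 6) - 24*z^2 + 36*z*exp(2*z^2 - 4*z + 6) + 12*z - 20*exp(2*z^2 - 4*z + 6) + 4)*exp(-z^2 + 2*z - 3)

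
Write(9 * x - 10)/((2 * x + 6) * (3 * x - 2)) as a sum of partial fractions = -6/(11*(3*x - 2)) + 37/(22*(x + 3))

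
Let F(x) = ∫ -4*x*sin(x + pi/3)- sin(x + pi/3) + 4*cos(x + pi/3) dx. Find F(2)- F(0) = 9*cos(pi/3 + 2) - 1/2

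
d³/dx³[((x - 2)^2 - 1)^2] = 24*x - 48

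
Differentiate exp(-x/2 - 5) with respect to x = -exp(-x/2 - 5)/2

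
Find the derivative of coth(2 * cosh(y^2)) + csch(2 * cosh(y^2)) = -2*y*sinh(y^2)/sinh(cosh(y^2))^2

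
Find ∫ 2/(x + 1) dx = log(3*(x + 1)^2) + C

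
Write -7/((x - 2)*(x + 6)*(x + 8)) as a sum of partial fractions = -7/(20*(x + 8)) + 7/(16*(x + 6)) - 7/(80*(x - 2))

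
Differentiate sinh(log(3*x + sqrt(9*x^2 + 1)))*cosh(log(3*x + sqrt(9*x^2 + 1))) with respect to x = 3*(3*x + sqrt(9*x^2 + 1))*cosh(2*log(3*x + sqrt(9*x^2 + 1)))/(9*x^2 + 3*x*sqrt(9*x^2 + 1) + 1)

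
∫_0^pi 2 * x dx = pi^2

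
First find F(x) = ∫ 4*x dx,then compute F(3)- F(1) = 16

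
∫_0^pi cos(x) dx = 0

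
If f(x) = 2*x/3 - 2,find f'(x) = 2/3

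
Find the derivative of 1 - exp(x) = -exp(x)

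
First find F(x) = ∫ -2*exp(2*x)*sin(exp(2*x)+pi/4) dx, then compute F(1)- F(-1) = -cos(exp(-2) + pi/4) + cos(pi/4 + exp(2))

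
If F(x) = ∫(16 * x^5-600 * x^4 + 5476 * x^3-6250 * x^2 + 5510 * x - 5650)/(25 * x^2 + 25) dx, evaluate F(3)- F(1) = -log(2) + log(10) + 1132/5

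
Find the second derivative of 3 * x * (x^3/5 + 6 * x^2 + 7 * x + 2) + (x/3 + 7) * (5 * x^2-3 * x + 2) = 36*x^2/5 + 118*x + 110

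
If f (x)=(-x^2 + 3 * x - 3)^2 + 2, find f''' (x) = 24*x - 36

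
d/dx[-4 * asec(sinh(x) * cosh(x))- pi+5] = -4*cosh(2*x)/(sqrt(1 - 8/(cosh(4*x) - 1))*sinh(x)^2*cosh(x)^2)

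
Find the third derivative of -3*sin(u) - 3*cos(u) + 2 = -3*sin(u) + 3*cos(u)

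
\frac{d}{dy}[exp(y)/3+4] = exp(y)/3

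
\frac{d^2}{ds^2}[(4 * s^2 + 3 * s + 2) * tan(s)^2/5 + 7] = 24*s^2*tan(s)^4/5 + 32*s^2*tan(s)^2/5 + 8*s^2/5 + 18*s*tan(s)^4/5 + 32*s*tan(s)^3/5 + 24*s*tan(s)^2/5 + 32*s*tan(s)/5 + 6*s/5 + 12*tan(s)^4/5 + 12*tan(s)^3/5 + 24*tan(s)^2/5 + 12*tan(s)/5 + 4/5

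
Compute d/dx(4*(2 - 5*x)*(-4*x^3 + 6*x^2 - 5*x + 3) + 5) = 320*x^3 - 456*x^2 + 296*x - 100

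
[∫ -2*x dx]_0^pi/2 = -pi^2/4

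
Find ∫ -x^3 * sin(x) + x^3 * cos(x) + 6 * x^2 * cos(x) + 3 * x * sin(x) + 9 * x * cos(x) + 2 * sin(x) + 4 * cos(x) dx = sqrt(2)*(x + 1)^3*sin(x + pi/4) + C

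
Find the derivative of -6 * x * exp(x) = -6*x*exp(x) - 6*exp(x)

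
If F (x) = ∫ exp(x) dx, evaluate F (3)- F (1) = -E + exp(3)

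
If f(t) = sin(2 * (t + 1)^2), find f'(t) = 4*(t + 1)*cos(2*t^2 + 4*t + 2)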